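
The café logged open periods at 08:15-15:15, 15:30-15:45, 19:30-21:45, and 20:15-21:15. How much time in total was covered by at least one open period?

Merged: 08:15-15:15, 15:30-15:45, 19:30-21:45.
Lengths: 7 h + 15 min + 2 h 15 min = 9 h 30 min.

9 h 30 min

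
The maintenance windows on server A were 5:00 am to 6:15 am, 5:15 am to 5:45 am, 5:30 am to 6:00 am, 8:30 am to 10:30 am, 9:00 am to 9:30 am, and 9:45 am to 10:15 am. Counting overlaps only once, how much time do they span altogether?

3 h 15 min

Merged: 5:00 am–6:15 am, 8:30 am–10:30 am.
Lengths: 1 h 15 min + 2 h = 3 h 15 min.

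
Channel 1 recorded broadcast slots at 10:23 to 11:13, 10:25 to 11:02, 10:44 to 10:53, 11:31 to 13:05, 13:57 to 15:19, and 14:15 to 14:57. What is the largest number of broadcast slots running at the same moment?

3

Walk the sorted start/end points keeping a running depth.
The depth first hits 3 at 10:44.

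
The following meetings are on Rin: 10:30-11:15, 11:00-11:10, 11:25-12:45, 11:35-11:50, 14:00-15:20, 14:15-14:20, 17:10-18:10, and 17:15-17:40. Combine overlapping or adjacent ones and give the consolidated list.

10:30-11:15, 11:25-12:45, 14:00-15:20, 17:10-18:10

11:00-11:10 overlaps/touches 10:30-11:15 → extend to 10:30-11:15.
11:25-12:45 is disjoint → start new block.
11:35-11:50 overlaps/touches 11:25-12:45 → extend to 11:25-12:45.
14:00-15:20 is disjoint → start new block.
14:15-14:20 overlaps/touches 14:00-15:20 → extend to 14:00-15:20.
17:10-18:10 is disjoint → start new block.
17:15-17:40 overlaps/touches 17:10-18:10 → extend to 17:10-18:10.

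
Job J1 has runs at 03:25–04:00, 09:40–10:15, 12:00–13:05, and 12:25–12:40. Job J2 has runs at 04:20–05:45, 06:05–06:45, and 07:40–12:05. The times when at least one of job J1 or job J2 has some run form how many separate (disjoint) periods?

4

Merge the first list: 03:25–04:00, 09:40–10:15, 12:00–13:05.
A ∪ B = 03:25–04:00, 04:20–05:45, 06:05–06:45, 07:40–13:05.
That is 4 disjoint pieces.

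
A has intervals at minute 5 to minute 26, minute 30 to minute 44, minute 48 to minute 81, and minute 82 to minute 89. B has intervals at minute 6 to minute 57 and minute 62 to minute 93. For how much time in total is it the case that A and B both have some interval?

69 minutes

A ∩ B = minute 6 to minute 26, minute 30 to minute 44, minute 48 to minute 57, minute 62 to minute 81, minute 82 to minute 89.
Total: 20 minutes + 14 minutes + 9 minutes + 19 minutes + 7 minutes = 69 minutes.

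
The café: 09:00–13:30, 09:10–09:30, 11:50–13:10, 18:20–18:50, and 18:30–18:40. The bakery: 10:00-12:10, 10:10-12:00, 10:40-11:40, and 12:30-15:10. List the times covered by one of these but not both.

09:00–10:00, 12:10–12:30, 13:30–15:10, 18:20–18:50

A, merged: 09:00–13:30, 18:20–18:50.
B, merged: 10:00–12:10, 12:30–15:10.
Only in the first: 09:00–10:00, 12:10–12:30, 18:20–18:50.
Only in the second: 13:30–15:10.
Together these are the periods covered by exactly one.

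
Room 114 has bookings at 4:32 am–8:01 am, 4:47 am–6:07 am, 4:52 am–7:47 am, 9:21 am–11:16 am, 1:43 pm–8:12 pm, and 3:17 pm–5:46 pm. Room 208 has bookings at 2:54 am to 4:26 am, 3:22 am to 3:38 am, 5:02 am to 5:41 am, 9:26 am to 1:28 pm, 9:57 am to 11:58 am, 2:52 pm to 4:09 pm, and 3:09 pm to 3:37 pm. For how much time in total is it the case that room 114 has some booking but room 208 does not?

8 h 7 min

Merge the first list: 4:32 am–8:01 am, 9:21 am–11:16 am, 1:43 pm–8:12 pm.
Merge the second list: 2:54 am–4:26 am, 5:02 am–5:41 am, 9:26 am–1:28 pm, 2:52 pm–4:09 pm.
A \ B = 4:32 am–5:02 am, 5:41 am–8:01 am, 9:21 am–9:26 am, 1:43 pm–2:52 pm, 4:09 pm–8:12 pm.
Total: 30 min + 2 h 20 min + 5 min + 1 h 9 min + 4 h 3 min = 8 h 7 min.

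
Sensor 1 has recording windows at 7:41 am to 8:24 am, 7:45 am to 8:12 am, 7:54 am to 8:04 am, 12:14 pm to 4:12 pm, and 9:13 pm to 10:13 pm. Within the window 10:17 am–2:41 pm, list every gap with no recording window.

The merged coverage is 7:41 am-8:24 am, 12:14 pm-4:12 pm, 9:13 pm-10:13 pm.
Complement within 10:17 am-2:41 pm: 10:17 am-12:14 pm.

10:17 am-12:14 pm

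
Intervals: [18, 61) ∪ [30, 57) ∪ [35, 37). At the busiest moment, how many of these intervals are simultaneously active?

Sweep endpoints in order; track running count of active intervals.
Peak of 3 reached at 35.

3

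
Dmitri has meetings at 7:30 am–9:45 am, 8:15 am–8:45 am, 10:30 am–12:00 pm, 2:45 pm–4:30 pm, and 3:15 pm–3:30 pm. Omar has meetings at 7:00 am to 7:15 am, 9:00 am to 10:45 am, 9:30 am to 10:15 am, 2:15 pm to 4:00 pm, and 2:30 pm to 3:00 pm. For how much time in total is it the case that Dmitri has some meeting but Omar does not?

Merge the first list: 7:30 am–9:45 am, 10:30 am–12:00 pm, 2:45 pm–4:30 pm.
Merge the second list: 7:00 am–7:15 am, 9:00 am–10:45 am, 2:15 pm–4:00 pm.
A \ B = 7:30 am–9:00 am, 10:45 am–12:00 pm, 4:00 pm–4:30 pm.
Total: 1 h 30 min + 1 h 15 min + 30 min = 3 h 15 min.

3 h 15 min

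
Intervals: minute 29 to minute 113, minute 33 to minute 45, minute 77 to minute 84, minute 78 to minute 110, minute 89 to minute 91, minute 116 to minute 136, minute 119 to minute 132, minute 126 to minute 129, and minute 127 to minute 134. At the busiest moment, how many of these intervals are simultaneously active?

4

At minute 127, 4 of the intervals are simultaneously active.
No point has more.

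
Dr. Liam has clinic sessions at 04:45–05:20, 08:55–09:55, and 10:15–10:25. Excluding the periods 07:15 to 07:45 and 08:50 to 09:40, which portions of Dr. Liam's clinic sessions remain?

04:45–05:20: no B overlap → unchanged.
08:55–09:55 minus B → 09:40–09:55.
10:15–10:25: no B overlap → unchanged.

04:45–05:20, 09:40–09:55, 10:15–10:25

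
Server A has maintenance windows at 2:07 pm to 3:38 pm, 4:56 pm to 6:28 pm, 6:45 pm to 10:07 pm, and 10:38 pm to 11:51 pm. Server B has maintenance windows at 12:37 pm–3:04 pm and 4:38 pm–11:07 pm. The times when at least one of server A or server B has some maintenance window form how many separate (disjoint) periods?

2

A ∪ B = 12:37 pm–3:38 pm, 4:38 pm–11:51 pm.
That is 2 disjoint pieces.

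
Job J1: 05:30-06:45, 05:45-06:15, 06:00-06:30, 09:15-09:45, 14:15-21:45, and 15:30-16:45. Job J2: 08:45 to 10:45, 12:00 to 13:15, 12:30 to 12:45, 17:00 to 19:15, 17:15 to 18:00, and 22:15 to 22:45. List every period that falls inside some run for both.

Merge the first list: 05:30–06:45, 09:15–09:45, 14:15–21:45.
Merge the second list: 08:45–10:45, 12:00–13:15, 17:00–19:15, 22:15–22:45.
05:30–06:45 meets no B interval.
09:15–09:45 ∩ B → 09:15–09:45.
14:15–21:45 ∩ B → 17:00–19:15.

09:15–09:45, 17:00–19:15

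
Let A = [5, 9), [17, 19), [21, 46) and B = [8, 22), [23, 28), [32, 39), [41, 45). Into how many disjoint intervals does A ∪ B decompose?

1

A ∪ B = [5, 46).
That is 1 disjoint piece.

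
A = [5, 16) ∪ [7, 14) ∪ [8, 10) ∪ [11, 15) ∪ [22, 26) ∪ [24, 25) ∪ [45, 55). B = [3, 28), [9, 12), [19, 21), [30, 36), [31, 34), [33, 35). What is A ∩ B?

First set merges to [5, 16), [22, 26), [45, 55).
Second set merges to [3, 28), [30, 36).
[5, 16) ∩ B → [5, 16).
[22, 26) ∩ B → [22, 26).
[45, 55) meets no B interval.

[5, 16) ∪ [22, 26)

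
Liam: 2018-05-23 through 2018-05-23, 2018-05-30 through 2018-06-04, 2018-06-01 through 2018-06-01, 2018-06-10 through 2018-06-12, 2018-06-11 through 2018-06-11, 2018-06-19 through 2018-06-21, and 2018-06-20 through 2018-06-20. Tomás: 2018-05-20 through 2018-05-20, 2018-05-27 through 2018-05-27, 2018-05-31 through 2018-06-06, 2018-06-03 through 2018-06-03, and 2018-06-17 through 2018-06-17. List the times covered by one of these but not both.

2018-05-20 through 2018-05-20, 2018-05-23 through 2018-05-23, 2018-05-27 through 2018-05-27, 2018-05-30 through 2018-05-30, 2018-06-05 through 2018-06-06, 2018-06-10 through 2018-06-12, 2018-06-17 through 2018-06-17, 2018-06-19 through 2018-06-21

Merge the first list: 2018-05-23 through 2018-05-23, 2018-05-30 through 2018-06-04, 2018-06-10 through 2018-06-12, 2018-06-19 through 2018-06-21.
Merge the second list: 2018-05-20 through 2018-05-20, 2018-05-27 through 2018-05-27, 2018-05-31 through 2018-06-06, 2018-06-17 through 2018-06-17.
Only in the first: 2018-05-23 through 2018-05-23, 2018-05-30 through 2018-05-30, 2018-06-10 through 2018-06-12, 2018-06-19 through 2018-06-21.
Only in the second: 2018-05-20 through 2018-05-20, 2018-05-27 through 2018-05-27, 2018-06-05 through 2018-06-06, 2018-06-17 through 2018-06-17.
Together these are the periods covered by exactly one.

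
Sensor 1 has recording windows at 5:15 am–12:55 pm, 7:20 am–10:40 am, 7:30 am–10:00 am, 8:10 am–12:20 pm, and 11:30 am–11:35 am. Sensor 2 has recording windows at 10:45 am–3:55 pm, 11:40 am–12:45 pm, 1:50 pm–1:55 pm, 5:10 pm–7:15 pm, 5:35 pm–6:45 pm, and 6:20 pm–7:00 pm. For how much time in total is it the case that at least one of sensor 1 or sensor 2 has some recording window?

12 h 45 min

Merge the first list: 5:15 am-12:55 pm.
Merge the second list: 10:45 am-3:55 pm, 5:10 pm-7:15 pm.
A ∪ B = 5:15 am-3:55 pm, 5:10 pm-7:15 pm.
Total: 10 h 40 min + 2 h 5 min = 12 h 45 min.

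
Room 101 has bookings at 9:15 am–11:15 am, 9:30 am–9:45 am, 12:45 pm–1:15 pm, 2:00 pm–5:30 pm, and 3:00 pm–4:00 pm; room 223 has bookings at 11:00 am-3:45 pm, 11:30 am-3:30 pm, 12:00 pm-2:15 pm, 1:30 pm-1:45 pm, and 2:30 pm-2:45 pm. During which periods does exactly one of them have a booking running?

9:15 am-11:00 am, 11:15 am-12:45 pm, 1:15 pm-2:00 pm, 3:45 pm-5:30 pm

First set merges to 9:15 am-11:15 am, 12:45 pm-1:15 pm, 2:00 pm-5:30 pm.
Second set merges to 11:00 am-3:45 pm.
Only in the first: 9:15 am-11:00 am, 3:45 pm-5:30 pm.
Only in the second: 11:15 am-12:45 pm, 1:15 pm-2:00 pm.
Together these are the periods covered by exactly one.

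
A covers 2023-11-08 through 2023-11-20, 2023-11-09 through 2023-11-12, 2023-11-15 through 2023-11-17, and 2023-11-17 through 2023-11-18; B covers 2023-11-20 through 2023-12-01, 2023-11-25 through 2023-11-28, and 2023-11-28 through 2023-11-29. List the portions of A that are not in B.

A, merged: 2023-11-08 through 2023-11-20.
B, merged: 2023-11-20 through 2023-12-01.
2023-11-08 through 2023-11-20 with B removed leaves 2023-11-08 through 2023-11-19.

2023-11-08 through 2023-11-19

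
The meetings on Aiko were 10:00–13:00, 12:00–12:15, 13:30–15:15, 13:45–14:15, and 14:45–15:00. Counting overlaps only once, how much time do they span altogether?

Merged: 10:00–13:00, 13:30–15:15.
Lengths: 3 h + 1 h 45 min = 4 h 45 min.

4 h 45 min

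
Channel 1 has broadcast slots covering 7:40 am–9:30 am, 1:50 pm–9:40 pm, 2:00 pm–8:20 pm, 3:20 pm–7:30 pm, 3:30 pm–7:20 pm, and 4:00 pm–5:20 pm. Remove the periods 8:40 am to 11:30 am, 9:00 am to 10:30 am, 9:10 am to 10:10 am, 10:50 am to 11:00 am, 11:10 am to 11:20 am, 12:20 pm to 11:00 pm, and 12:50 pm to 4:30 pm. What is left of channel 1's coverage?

7:40 am-8:40 am

First set merges to 7:40 am-9:30 am, 1:50 pm-9:40 pm.
Second set merges to 8:40 am-11:30 am, 12:20 pm-11:00 pm.
7:40 am-9:30 am \ B = 7:40 am-8:40 am.
1:50 pm-9:40 pm: entirely removed.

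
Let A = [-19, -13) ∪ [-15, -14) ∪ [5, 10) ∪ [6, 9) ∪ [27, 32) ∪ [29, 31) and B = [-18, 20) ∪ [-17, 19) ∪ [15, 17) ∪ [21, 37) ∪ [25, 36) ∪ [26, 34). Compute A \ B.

[-19, -18)

Merge the first list: [-19, -13), [5, 10), [27, 32).
Merge the second list: [-18, 20), [21, 37).
[-19, -13) with B removed leaves [-19, -18).
[5, 10) lies entirely inside B → drops out.
[27, 32) lies entirely inside B → drops out.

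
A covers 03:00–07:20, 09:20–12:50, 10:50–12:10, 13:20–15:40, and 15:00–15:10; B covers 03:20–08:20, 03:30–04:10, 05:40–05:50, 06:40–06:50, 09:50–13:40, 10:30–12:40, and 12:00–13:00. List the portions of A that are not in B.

Merge the first list: 03:00–07:20, 09:20–12:50, 13:20–15:40.
Merge the second list: 03:20–08:20, 09:50–13:40.
03:00–07:20 with B removed leaves 03:00–03:20.
09:20–12:50 with B removed leaves 09:20–09:50.
13:20–15:40 with B removed leaves 13:40–15:40.

03:00–03:20, 09:20–09:50, 13:40–15:40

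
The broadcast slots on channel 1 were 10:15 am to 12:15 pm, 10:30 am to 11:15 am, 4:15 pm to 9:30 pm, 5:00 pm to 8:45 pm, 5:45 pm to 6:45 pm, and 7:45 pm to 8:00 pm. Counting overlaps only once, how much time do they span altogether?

Merged: 10:15 am–12:15 pm, 4:15 pm–9:30 pm.
Lengths: 2 h + 5 h 15 min = 7 h 15 min.

7 h 15 min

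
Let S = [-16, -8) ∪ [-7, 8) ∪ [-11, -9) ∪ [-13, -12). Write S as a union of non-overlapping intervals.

Sort by start: [-16, -8), [-13, -12), [-11, -9), [-7, 8).
[-13, -12) overlaps/touches [-16, -8) → extend to [-16, -8).
[-11, -9) overlaps/touches [-16, -8) → extend to [-16, -8).
[-7, 8) is disjoint → start new block.

[-16, -8) ∪ [-7, 8)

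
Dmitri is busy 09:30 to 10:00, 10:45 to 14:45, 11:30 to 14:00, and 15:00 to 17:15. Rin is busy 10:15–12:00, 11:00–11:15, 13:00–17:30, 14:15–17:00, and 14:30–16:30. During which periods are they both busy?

A, merged: 09:30–10:00, 10:45–14:45, 15:00–17:15.
B, merged: 10:15–12:00, 13:00–17:30.
09:30–10:00 falls entirely outside B.
10:45–14:45 overlaps B on 10:45–12:00, 13:00–14:45.
15:00–17:15 overlaps B on 15:00–17:15.

10:45–12:00, 13:00–14:45, 15:00–17:15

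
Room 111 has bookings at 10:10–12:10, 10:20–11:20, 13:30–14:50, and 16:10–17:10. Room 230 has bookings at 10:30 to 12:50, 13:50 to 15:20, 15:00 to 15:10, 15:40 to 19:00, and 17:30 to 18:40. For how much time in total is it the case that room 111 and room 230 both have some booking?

A, merged: 10:10-12:10, 13:30-14:50, 16:10-17:10.
B, merged: 10:30-12:50, 13:50-15:20, 15:40-19:00.
A ∩ B = 10:30-12:10, 13:50-14:50, 16:10-17:10.
Total: 1 h 40 min + 1 h + 1 h = 3 h 40 min.

3 h 40 min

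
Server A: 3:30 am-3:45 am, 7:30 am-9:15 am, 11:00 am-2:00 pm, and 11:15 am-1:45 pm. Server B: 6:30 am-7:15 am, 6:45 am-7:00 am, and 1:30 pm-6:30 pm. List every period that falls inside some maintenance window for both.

1:30 pm–2:00 pm

First set merges to 3:30 am–3:45 am, 7:30 am–9:15 am, 11:00 am–2:00 pm.
Second set merges to 6:30 am–7:15 am, 1:30 pm–6:30 pm.
3:30 am–3:45 am: no overlap with the second set.
7:30 am–9:15 am: no overlap with the second set.
11:00 am–2:00 pm meets the second set on 1:30 pm–2:00 pm.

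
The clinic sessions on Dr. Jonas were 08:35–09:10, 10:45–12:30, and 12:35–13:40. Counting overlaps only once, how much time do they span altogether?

Merged: 08:35-09:10, 10:45-12:30, 12:35-13:40.
Lengths: 35 min + 1 h 45 min + 1 h 5 min = 3 h 25 min.

3 h 25 min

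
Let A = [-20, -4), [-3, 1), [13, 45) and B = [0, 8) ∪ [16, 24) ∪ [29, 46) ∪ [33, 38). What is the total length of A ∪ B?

60

B, merged: [0, 8), [16, 24), [29, 46).
A ∪ B = [-20, -4), [-3, 8), [13, 46).
Total: 16 + 11 + 33 = 60.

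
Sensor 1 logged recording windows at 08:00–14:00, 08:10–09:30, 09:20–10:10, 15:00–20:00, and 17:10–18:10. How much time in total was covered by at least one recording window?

Merged: 08:00–14:00, 15:00–20:00.
Lengths: 6 h + 5 h = 11 h.

11 h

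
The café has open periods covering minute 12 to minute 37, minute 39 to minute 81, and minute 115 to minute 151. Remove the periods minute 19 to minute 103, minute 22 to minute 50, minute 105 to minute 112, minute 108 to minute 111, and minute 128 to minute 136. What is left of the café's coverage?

B, merged: minute 19 to minute 103, minute 105 to minute 112, minute 128 to minute 136.
minute 12 to minute 37 \ B = minute 12 to minute 19.
minute 39 to minute 81: entirely removed.
minute 115 to minute 151 \ B = minute 115 to minute 128, minute 136 to minute 151.

minute 12 to minute 19, minute 115 to minute 128, minute 136 to minute 151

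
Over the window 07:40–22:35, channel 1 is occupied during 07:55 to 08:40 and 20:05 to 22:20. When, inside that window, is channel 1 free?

07:40-07:55, 08:40-20:05, 22:20-22:35

Covered (merged): 07:55-08:40, 20:05-22:20.
Complement within 07:40-22:35: 07:40-07:55, 08:40-20:05, 22:20-22:35.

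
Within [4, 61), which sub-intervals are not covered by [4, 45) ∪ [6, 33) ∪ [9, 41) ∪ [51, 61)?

[45, 51)

Covered (merged): [4, 45), [51, 61).
Gaps within [4, 61): [45, 51).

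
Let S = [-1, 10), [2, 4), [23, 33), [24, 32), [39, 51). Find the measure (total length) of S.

Merged: [-1, 10), [23, 33), [39, 51).
Lengths: 11 + 10 + 12 = 33.

33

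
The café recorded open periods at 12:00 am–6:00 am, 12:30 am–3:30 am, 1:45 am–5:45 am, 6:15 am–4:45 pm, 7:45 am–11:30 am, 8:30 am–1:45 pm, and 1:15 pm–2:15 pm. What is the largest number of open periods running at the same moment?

Walk the sorted start/end points keeping a running depth.
The depth first hits 3 at 1:45 am.

3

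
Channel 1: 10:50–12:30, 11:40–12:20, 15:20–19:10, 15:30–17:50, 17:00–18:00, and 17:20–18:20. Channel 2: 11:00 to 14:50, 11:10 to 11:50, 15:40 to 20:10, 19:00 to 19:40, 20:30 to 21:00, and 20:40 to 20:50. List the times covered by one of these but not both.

10:50–11:00, 12:30–14:50, 15:20–15:40, 19:10–20:10, 20:30–21:00

A, merged: 10:50–12:30, 15:20–19:10.
B, merged: 11:00–14:50, 15:40–20:10, 20:30–21:00.
A \ B = 10:50–11:00, 15:20–15:40.
B \ A = 12:30–14:50, 19:10–20:10, 20:30–21:00.
Union of the two gives the symmetric difference.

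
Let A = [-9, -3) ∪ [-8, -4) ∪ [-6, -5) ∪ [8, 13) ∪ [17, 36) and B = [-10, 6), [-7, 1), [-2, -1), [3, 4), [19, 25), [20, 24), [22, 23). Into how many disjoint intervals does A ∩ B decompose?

2

Merge the first list: [-9, -3), [8, 13), [17, 36).
Merge the second list: [-10, 6), [19, 25).
A ∩ B = [-9, -3), [19, 25).
That is 2 disjoint pieces.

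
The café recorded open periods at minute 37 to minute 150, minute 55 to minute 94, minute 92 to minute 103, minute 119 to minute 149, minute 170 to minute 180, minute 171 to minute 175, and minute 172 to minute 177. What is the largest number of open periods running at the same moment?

3

Walk the sorted start/end points keeping a running depth.
The depth first hits 3 at minute 92.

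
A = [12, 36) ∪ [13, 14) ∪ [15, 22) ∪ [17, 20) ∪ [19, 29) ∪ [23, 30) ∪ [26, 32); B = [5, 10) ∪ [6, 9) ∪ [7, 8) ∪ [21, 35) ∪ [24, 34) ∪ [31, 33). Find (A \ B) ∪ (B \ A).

[5, 10) ∪ [12, 21) ∪ [35, 36)

Merge the first list: [12, 36).
Merge the second list: [5, 10), [21, 35).
A \ B = [12, 21), [35, 36).
B \ A = [5, 10).
Union of the two gives the symmetric difference.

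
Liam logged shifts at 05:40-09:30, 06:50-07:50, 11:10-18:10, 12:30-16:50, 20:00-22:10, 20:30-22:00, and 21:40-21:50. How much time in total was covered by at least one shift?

13 h

Merged: 05:40-09:30, 11:10-18:10, 20:00-22:10.
Lengths: 3 h 50 min + 7 h + 2 h 10 min = 13 h.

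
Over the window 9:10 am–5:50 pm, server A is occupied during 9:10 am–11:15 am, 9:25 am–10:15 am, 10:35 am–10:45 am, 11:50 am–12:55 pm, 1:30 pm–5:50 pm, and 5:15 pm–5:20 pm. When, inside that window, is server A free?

The merged coverage is 9:10 am–11:15 am, 11:50 am–12:55 pm, 1:30 pm–5:50 pm.
Gaps within 9:10 am–5:50 pm: 11:15 am–11:50 am, 12:55 pm–1:30 pm.

11:15 am–11:50 am, 12:55 pm–1:30 pm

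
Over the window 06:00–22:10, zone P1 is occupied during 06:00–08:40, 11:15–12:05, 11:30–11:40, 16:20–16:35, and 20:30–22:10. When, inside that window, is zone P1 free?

08:40–11:15, 12:05–16:20, 16:35–20:30

After merging, the occupied span is 06:00–08:40, 11:15–12:05, 16:20–16:35, 20:30–22:10.
Complement within 06:00–22:10: 08:40–11:15, 12:05–16:20, 16:35–20:30.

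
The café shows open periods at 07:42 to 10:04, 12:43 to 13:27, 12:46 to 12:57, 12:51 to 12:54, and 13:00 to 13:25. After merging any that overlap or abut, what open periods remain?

12:43–13:27 is disjoint → start new block.
12:46–12:57 overlaps/touches 12:43–13:27 → extend to 12:43–13:27.
12:51–12:54 overlaps/touches 12:43–13:27 → extend to 12:43–13:27.
13:00–13:25 overlaps/touches 12:43–13:27 → extend to 12:43–13:27.

07:42–10:04, 12:43–13:27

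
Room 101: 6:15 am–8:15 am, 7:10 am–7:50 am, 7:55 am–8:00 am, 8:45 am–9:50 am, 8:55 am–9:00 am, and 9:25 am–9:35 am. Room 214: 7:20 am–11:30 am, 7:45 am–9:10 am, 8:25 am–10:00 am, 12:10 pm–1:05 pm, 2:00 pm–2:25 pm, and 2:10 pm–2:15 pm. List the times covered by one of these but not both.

6:15 am–7:20 am, 8:15 am–8:45 am, 9:50 am–11:30 am, 12:10 pm–1:05 pm, 2:00 pm–2:25 pm

A, merged: 6:15 am–8:15 am, 8:45 am–9:50 am.
B, merged: 7:20 am–11:30 am, 12:10 pm–1:05 pm, 2:00 pm–2:25 pm.
A but not B: 6:15 am–7:20 am.
B but not A: 8:15 am–8:45 am, 9:50 am–11:30 am, 12:10 pm–1:05 pm, 2:00 pm–2:25 pm.
Combining gives A △ B.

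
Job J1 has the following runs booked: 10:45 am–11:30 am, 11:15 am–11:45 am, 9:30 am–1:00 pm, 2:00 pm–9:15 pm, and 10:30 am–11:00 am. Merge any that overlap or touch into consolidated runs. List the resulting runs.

9:30 am–1:00 pm, 2:00 pm–9:15 pm

Sort by start: 9:30 am–1:00 pm, 10:30 am–11:00 am, 10:45 am–11:30 am, 11:15 am–11:45 am, 2:00 pm–9:15 pm.
10:30 am–11:00 am overlaps/touches 9:30 am–1:00 pm → extend to 9:30 am–1:00 pm.
10:45 am–11:30 am overlaps/touches 9:30 am–1:00 pm → extend to 9:30 am–1:00 pm.
11:15 am–11:45 am overlaps/touches 9:30 am–1:00 pm → extend to 9:30 am–1:00 pm.
2:00 pm–9:15 pm is disjoint → start new block.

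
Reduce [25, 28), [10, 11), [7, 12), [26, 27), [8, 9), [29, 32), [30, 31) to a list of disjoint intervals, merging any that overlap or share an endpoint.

[7, 12) ∪ [25, 28) ∪ [29, 32)

Sort by start: [7, 12), [8, 9), [10, 11), [25, 28), [26, 27), [29, 32), [30, 31).
[8, 9) overlaps/touches [7, 12) → extend to [7, 12).
[10, 11) overlaps/touches [7, 12) → extend to [7, 12).
[25, 28) is disjoint → start new block.
[26, 27) overlaps/touches [25, 28) → extend to [25, 28).
[29, 32) is disjoint → start new block.
[30, 31) overlaps/touches [29, 32) → extend to [29, 32).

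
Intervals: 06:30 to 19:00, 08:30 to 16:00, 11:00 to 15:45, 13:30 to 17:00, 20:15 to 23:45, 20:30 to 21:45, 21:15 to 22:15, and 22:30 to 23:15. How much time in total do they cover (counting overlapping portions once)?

16 h

Merged: 06:30–19:00, 20:15–23:45.
Lengths: 12 h 30 min + 3 h 30 min = 16 h.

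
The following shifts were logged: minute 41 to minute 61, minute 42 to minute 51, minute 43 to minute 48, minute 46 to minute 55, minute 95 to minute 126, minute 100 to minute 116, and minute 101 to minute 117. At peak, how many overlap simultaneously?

Sweep endpoints in order; track running count of active intervals.
Peak of 4 reached at minute 46.

4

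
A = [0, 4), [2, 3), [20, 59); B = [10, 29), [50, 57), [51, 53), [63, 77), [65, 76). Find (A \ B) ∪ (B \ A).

[0, 4) ∪ [10, 20) ∪ [29, 50) ∪ [57, 59) ∪ [63, 77)

A, merged: [0, 4), [20, 59).
B, merged: [10, 29), [50, 57), [63, 77).
A but not B: [0, 4), [29, 50), [57, 59).
B but not A: [10, 20), [63, 77).
Combining gives A △ B.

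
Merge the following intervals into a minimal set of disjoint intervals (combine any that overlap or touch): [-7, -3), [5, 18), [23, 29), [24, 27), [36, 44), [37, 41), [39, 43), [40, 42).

[-7, -3) ∪ [5, 18) ∪ [23, 29) ∪ [36, 44)

[5, 18) is disjoint → start new block.
[23, 29) is disjoint → start new block.
[24, 27) overlaps/touches [23, 29) → extend to [23, 29).
[36, 44) is disjoint → start new block.
[37, 41) overlaps/touches [36, 44) → extend to [36, 44).
[39, 43) overlaps/touches [36, 44) → extend to [36, 44).
[40, 42) overlaps/touches [36, 44) → extend to [36, 44).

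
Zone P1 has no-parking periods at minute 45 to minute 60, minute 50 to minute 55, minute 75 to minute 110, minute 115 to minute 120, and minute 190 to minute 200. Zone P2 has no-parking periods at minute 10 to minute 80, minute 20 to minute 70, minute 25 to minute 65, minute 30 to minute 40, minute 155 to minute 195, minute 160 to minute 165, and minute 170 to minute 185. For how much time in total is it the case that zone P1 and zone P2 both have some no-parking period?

A, merged: minute 45 to minute 60, minute 75 to minute 110, minute 115 to minute 120, minute 190 to minute 200.
B, merged: minute 10 to minute 80, minute 155 to minute 195.
A ∩ B = minute 45 to minute 60, minute 75 to minute 80, minute 190 to minute 195.
Total: 15 minutes + 5 minutes + 5 minutes = 25 minutes.

25 minutes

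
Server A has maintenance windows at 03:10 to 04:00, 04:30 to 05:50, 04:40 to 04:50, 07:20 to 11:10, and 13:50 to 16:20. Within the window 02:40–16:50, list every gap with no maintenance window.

02:40-03:10, 04:00-04:30, 05:50-07:20, 11:10-13:50, 16:20-16:50

After merging, the occupied span is 03:10-04:00, 04:30-05:50, 07:20-11:10, 13:50-16:20.
Uncovered inside 02:40-16:50: 02:40-03:10, 04:00-04:30, 05:50-07:20, 11:10-13:50, 16:20-16:50.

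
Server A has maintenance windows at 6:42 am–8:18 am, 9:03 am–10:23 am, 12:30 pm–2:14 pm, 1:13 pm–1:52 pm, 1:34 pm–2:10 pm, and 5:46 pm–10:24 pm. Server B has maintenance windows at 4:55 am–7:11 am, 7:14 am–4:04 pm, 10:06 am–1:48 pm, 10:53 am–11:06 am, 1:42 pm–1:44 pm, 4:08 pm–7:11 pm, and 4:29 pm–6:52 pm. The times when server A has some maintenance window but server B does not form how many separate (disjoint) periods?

2

Merge the first list: 6:42 am-8:18 am, 9:03 am-10:23 am, 12:30 pm-2:14 pm, 5:46 pm-10:24 pm.
Merge the second list: 4:55 am-7:11 am, 7:14 am-4:04 pm, 4:08 pm-7:11 pm.
A \ B = 7:11 am-7:14 am, 7:11 pm-10:24 pm.
That is 2 disjoint pieces.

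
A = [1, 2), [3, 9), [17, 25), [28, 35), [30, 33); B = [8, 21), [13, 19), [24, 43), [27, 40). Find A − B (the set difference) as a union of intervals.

First set merges to [1, 2), [3, 9), [17, 25), [28, 35).
Second set merges to [8, 21), [24, 43).
[1, 2): nothing removed.
[3, 9) \ B = [3, 8).
[17, 25) \ B = [21, 24).
[28, 35): entirely removed.

[1, 2) ∪ [3, 8) ∪ [21, 24)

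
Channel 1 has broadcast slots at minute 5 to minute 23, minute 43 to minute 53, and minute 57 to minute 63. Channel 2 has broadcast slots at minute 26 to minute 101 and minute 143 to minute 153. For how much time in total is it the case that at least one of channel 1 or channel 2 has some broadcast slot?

103 minutes

A ∪ B = minute 5 to minute 23, minute 26 to minute 101, minute 143 to minute 153.
Total: 18 minutes + 75 minutes + 10 minutes = 103 minutes.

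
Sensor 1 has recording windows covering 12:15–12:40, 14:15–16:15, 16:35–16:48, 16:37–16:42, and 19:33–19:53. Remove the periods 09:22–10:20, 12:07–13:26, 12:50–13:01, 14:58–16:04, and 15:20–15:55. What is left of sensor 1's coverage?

14:15–14:58, 16:04–16:15, 16:35–16:48, 19:33–19:53

Merge the first list: 12:15–12:40, 14:15–16:15, 16:35–16:48, 19:33–19:53.
Merge the second list: 09:22–10:20, 12:07–13:26, 14:58–16:04.
12:15–12:40 lies entirely inside B → drops out.
14:15–16:15 with B removed leaves 14:15–14:58, 16:04–16:15.
16:35–16:48 is untouched.
19:33–19:53 is untouched.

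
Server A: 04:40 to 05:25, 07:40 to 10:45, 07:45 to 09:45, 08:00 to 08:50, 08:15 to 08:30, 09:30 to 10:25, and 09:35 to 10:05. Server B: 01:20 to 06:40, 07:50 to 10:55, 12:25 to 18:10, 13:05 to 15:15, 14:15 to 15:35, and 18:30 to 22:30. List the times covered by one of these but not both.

First set merges to 04:40–05:25, 07:40–10:45.
Second set merges to 01:20–06:40, 07:50–10:55, 12:25–18:10, 18:30–22:30.
A \ B = 07:40–07:50.
B \ A = 01:20–04:40, 05:25–06:40, 10:45–10:55, 12:25–18:10, 18:30–22:30.
Union of the two gives the symmetric difference.

01:20–04:40, 05:25–06:40, 07:40–07:50, 10:45–10:55, 12:25–18:10, 18:30–22:30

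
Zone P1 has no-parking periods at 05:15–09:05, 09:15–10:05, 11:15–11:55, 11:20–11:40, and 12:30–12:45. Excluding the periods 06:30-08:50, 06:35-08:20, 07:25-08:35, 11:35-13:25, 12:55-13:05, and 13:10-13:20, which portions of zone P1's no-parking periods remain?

Merge the first list: 05:15–09:05, 09:15–10:05, 11:15–11:55, 12:30–12:45.
Merge the second list: 06:30–08:50, 11:35–13:25.
05:15–09:05 minus B → 05:15–06:30, 08:50–09:05.
09:15–10:05: no B overlap → unchanged.
11:15–11:55 minus B → 11:15–11:35.
12:30–12:45: fully covered by B → removed.

05:15–06:30, 08:50–09:05, 09:15–10:05, 11:15–11:35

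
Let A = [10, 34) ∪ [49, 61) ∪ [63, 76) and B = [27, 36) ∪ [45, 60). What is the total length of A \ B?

A \ B = [10, 27), [60, 61), [63, 76).
Total: 17 + 1 + 13 = 31.

31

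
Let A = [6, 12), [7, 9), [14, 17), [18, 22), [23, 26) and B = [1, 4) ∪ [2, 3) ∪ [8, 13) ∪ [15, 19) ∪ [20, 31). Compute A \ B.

Merge the first list: [6, 12), [14, 17), [18, 22), [23, 26).
Merge the second list: [1, 4), [8, 13), [15, 19), [20, 31).
[6, 12) minus B → [6, 8).
[14, 17) minus B → [14, 15).
[18, 22) minus B → [19, 20).
[23, 26): fully covered by B → removed.

[6, 8) ∪ [14, 15) ∪ [19, 20)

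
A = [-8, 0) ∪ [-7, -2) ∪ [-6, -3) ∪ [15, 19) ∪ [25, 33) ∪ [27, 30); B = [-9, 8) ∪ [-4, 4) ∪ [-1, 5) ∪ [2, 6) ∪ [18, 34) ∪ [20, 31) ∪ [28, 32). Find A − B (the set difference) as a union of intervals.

First set merges to [-8, 0), [15, 19), [25, 33).
Second set merges to [-9, 8), [18, 34).
[-8, 0): entirely removed.
[15, 19) \ B = [15, 18).
[25, 33): entirely removed.

[15, 18)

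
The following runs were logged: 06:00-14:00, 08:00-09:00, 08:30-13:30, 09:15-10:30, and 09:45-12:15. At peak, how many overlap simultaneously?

4

Sweep endpoints in order; track running count of active intervals.
Peak of 4 reached at 09:45.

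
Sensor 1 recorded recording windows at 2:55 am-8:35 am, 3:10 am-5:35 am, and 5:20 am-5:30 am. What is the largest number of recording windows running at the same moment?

At 5:20 am, 3 of the intervals are simultaneously active.
No point has more.

3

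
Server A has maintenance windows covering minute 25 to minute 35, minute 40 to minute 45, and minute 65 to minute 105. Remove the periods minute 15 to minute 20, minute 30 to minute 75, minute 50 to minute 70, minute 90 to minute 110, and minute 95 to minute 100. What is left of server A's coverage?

minute 25 to minute 30, minute 75 to minute 90

Merge the second list: minute 15 to minute 20, minute 30 to minute 75, minute 90 to minute 110.
minute 25 to minute 35 with B removed leaves minute 25 to minute 30.
minute 40 to minute 45 lies entirely inside B → drops out.
minute 65 to minute 105 with B removed leaves minute 75 to minute 90.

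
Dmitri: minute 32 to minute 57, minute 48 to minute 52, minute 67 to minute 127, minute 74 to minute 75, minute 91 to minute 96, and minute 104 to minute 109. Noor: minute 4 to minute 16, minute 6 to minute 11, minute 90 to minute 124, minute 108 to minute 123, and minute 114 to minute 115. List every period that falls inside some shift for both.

Merge the first list: minute 32 to minute 57, minute 67 to minute 127.
Merge the second list: minute 4 to minute 16, minute 90 to minute 124.
minute 32 to minute 57 meets no B interval.
minute 67 to minute 127 ∩ B → minute 90 to minute 124.

minute 90 to minute 124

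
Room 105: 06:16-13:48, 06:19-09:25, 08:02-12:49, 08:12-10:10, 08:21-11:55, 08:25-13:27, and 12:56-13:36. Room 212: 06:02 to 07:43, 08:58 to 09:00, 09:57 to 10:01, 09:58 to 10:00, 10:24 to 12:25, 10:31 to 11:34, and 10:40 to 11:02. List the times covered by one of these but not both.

A, merged: 06:16–13:48.
B, merged: 06:02–07:43, 08:58–09:00, 09:57–10:01, 10:24–12:25.
A but not B: 07:43–08:58, 09:00–09:57, 10:01–10:24, 12:25–13:48.
B but not A: 06:02–06:16.
Combining gives A △ B.

06:02–06:16, 07:43–08:58, 09:00–09:57, 10:01–10:24, 12:25–13:48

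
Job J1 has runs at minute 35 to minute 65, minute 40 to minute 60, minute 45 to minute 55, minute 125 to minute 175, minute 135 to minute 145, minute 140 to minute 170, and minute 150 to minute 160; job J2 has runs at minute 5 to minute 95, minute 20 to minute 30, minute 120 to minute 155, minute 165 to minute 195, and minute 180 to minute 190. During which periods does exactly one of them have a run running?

minute 5 to minute 35, minute 65 to minute 95, minute 120 to minute 125, minute 155 to minute 165, minute 175 to minute 195

Merge the first list: minute 35 to minute 65, minute 125 to minute 175.
Merge the second list: minute 5 to minute 95, minute 120 to minute 155, minute 165 to minute 195.
A \ B = minute 155 to minute 165.
B \ A = minute 5 to minute 35, minute 65 to minute 95, minute 120 to minute 125, minute 175 to minute 195.
Union of the two gives the symmetric difference.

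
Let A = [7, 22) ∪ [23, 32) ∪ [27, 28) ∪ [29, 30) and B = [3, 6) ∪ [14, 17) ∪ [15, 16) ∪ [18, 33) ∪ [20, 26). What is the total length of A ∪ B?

A, merged: [7, 22), [23, 32).
B, merged: [3, 6), [14, 17), [18, 33).
A ∪ B = [3, 6), [7, 33).
Total: 3 + 26 = 29.

29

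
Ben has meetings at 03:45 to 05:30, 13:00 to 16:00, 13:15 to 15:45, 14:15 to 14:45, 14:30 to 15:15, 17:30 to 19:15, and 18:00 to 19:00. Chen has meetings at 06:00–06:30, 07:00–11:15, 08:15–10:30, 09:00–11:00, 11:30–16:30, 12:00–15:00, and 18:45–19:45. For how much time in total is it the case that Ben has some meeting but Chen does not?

First set merges to 03:45-05:30, 13:00-16:00, 17:30-19:15.
Second set merges to 06:00-06:30, 07:00-11:15, 11:30-16:30, 18:45-19:45.
A \ B = 03:45-05:30, 17:30-18:45.
Total: 1 h 45 min + 1 h 15 min = 3 h.

3 h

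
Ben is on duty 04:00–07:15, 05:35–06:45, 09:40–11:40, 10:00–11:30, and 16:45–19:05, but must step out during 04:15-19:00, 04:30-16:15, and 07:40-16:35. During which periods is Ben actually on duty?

Merge the first list: 04:00–07:15, 09:40–11:40, 16:45–19:05.
Merge the second list: 04:15–19:00.
04:00–07:15 with B removed leaves 04:00–04:15.
09:40–11:40 lies entirely inside B → drops out.
16:45–19:05 with B removed leaves 19:00–19:05.

04:00–04:15, 19:00–19:05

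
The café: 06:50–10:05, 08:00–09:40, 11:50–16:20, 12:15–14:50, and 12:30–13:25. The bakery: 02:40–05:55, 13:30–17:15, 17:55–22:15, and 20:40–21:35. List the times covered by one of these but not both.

A, merged: 06:50–10:05, 11:50–16:20.
B, merged: 02:40–05:55, 13:30–17:15, 17:55–22:15.
Only in the first: 06:50–10:05, 11:50–13:30.
Only in the second: 02:40–05:55, 16:20–17:15, 17:55–22:15.
Together these are the periods covered by exactly one.

02:40–05:55, 06:50–10:05, 11:50–13:30, 16:20–17:15, 17:55–22:15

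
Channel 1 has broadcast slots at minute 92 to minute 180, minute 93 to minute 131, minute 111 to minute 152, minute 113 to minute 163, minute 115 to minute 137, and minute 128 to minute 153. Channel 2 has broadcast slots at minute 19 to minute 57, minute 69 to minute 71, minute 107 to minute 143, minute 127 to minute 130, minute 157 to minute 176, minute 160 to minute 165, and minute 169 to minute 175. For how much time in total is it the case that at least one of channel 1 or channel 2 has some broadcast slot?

128 minutes

A, merged: minute 92 to minute 180.
B, merged: minute 19 to minute 57, minute 69 to minute 71, minute 107 to minute 143, minute 157 to minute 176.
A ∪ B = minute 19 to minute 57, minute 69 to minute 71, minute 92 to minute 180.
Total: 38 minutes + 2 minutes + 88 minutes = 128 minutes.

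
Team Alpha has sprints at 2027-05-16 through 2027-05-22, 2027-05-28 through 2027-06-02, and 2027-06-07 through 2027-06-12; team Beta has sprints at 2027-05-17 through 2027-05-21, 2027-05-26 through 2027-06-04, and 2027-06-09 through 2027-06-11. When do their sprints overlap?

2027-05-17 through 2027-05-21, 2027-05-28 through 2027-06-02, 2027-06-09 through 2027-06-11

2027-05-16 through 2027-05-22 overlaps B on 2027-05-17 through 2027-05-21.
2027-05-28 through 2027-06-02 overlaps B on 2027-05-28 through 2027-06-02.
2027-06-07 through 2027-06-12 overlaps B on 2027-06-09 through 2027-06-11.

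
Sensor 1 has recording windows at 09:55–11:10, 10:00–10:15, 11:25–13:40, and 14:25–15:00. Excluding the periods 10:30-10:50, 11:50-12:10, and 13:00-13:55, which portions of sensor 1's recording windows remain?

Merge the first list: 09:55-11:10, 11:25-13:40, 14:25-15:00.
09:55-11:10 with B removed leaves 09:55-10:30, 10:50-11:10.
11:25-13:40 with B removed leaves 11:25-11:50, 12:10-13:00.
14:25-15:00 is untouched.

09:55-10:30, 10:50-11:10, 11:25-11:50, 12:10-13:00, 14:25-15:00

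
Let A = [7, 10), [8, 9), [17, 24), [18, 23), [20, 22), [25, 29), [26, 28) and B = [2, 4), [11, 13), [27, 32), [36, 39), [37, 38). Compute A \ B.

[7, 10) ∪ [17, 24) ∪ [25, 27)

Merge the first list: [7, 10), [17, 24), [25, 29).
Merge the second list: [2, 4), [11, 13), [27, 32), [36, 39).
[7, 10): nothing removed.
[17, 24): nothing removed.
[25, 29) \ B = [25, 27).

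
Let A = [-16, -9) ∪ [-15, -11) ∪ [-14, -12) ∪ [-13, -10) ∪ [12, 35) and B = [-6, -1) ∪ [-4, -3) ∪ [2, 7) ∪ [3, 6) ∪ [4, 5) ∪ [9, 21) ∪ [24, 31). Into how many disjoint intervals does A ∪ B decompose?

Merge the first list: [-16, -9), [12, 35).
Merge the second list: [-6, -1), [2, 7), [9, 21), [24, 31).
A ∪ B = [-16, -9), [-6, -1), [2, 7), [9, 35).
That is 4 disjoint pieces.

4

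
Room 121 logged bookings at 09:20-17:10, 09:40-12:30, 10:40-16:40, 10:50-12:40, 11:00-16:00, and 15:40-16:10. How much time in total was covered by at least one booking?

7 h 50 min

Merged: 09:20-17:10.
Length: 7 h 50 min.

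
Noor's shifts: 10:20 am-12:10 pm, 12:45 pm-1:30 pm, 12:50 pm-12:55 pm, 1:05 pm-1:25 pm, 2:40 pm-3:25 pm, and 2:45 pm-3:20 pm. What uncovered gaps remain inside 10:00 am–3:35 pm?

10:00 am–10:20 am, 12:10 pm–12:45 pm, 1:30 pm–2:40 pm, 3:25 pm–3:35 pm

The merged coverage is 10:20 am–12:10 pm, 12:45 pm–1:30 pm, 2:40 pm–3:25 pm.
Complement within 10:00 am–3:35 pm: 10:00 am–10:20 am, 12:10 pm–12:45 pm, 1:30 pm–2:40 pm, 3:25 pm–3:35 pm.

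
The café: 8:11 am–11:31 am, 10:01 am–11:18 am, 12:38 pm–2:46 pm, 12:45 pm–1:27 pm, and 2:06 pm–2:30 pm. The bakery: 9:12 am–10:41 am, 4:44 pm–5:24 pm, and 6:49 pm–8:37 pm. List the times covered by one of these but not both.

A, merged: 8:11 am–11:31 am, 12:38 pm–2:46 pm.
Only in the first: 8:11 am–9:12 am, 10:41 am–11:31 am, 12:38 pm–2:46 pm.
Only in the second: 4:44 pm–5:24 pm, 6:49 pm–8:37 pm.
Together these are the periods covered by exactly one.

8:11 am–9:12 am, 10:41 am–11:31 am, 12:38 pm–2:46 pm, 4:44 pm–5:24 pm, 6:49 pm–8:37 pm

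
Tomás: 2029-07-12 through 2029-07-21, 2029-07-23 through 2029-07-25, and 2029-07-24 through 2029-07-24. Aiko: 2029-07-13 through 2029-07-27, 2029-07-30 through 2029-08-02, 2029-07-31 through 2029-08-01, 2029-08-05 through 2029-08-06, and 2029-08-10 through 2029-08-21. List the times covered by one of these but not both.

A, merged: 2029-07-12 through 2029-07-21, 2029-07-23 through 2029-07-25.
B, merged: 2029-07-13 through 2029-07-27, 2029-07-30 through 2029-08-02, 2029-08-05 through 2029-08-06, 2029-08-10 through 2029-08-21.
A but not B: 2029-07-12 through 2029-07-12.
B but not A: 2029-07-22 through 2029-07-22, 2029-07-26 through 2029-07-27, 2029-07-30 through 2029-08-02, 2029-08-05 through 2029-08-06, 2029-08-10 through 2029-08-21.
Combining gives A △ B.

2029-07-12 through 2029-07-12, 2029-07-22 through 2029-07-22, 2029-07-26 through 2029-07-27, 2029-07-30 through 2029-08-02, 2029-08-05 through 2029-08-06, 2029-08-10 through 2029-08-21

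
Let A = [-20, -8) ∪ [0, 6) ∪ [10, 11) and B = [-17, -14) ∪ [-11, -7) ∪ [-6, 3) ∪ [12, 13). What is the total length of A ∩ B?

A ∩ B = [-17, -14), [-11, -8), [0, 3).
Total: 3 + 3 + 3 = 9.

9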